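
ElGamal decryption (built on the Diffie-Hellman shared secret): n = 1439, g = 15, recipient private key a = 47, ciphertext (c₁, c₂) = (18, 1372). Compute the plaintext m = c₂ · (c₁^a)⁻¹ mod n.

Shared mask s = c₁^a mod n = 18^47 mod 1439.
18^1 ≡ 18 (mod 1439)
18^2 = (18^1)^2 ≡ 18^2 = 324 ≡ 324 (mod 1439)
18^4 = (18^2)^2 ≡ 324^2 = 104976 ≡ 1368 (mod 1439)
18^8 = (18^4)^2 ≡ 1368^2 = 1871424 ≡ 724 (mod 1439)
18^16 = (18^8)^2 ≡ 724^2 = 524176 ≡ 380 (mod 1439)
18^32 = (18^16)^2 ≡ 380^2 = 144400 ≡ 500 (mod 1439)
18^47 = 18^32 · 18^8 · 18^4 · 18^2 · 18^1 ≡ 500 · 724 · 1368 · 324 · 18 ≡ 1282 (mod 1439).
So s = 1282; s⁻¹ ≡ 1384 (mod 1439).
m = c₂ · s⁻¹ mod 1439 = 1372 · 1384 mod 1439 = 807.

807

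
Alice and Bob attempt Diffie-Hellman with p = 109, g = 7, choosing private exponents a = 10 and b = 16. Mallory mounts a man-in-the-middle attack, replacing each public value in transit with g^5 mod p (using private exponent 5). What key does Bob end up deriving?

78

Bob receives Mallory's public value M = 7^5 mod 109 instead of the honest one.
7^1 ≡ 7 (mod 109)
7^2 = (7^1)^2 ≡ 7^2 = 49 ≡ 49 (mod 109)
7^4 = (7^2)^2 ≡ 49^2 = 2401 ≡ 3 (mod 109)
7^5 = 7^4 · 7^1 ≡ 3 · 7 ≡ 21 (mod 109).
So M = 21. Bob computes K = M^16 mod 109.
21^1 ≡ 21 (mod 109)
21^2 = (21^1)^2 ≡ 21^2 = 441 ≡ 5 (mod 109)
21^4 = (21^2)^2 ≡ 5^2 = 25 ≡ 25 (mod 109)
21^8 = (21^4)^2 ≡ 25^2 = 625 ≡ 80 (mod 109)
21^16 = (21^8)^2 ≡ 80^2 = 6400 ≡ 78 (mod 109)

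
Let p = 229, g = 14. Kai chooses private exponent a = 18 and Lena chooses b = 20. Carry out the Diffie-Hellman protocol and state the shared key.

203

Kai sends A = g^a mod p = 14^18 mod 229.
14^1 ≡ 14 (mod 229)
14^2 = (14^1)^2 ≡ 14^2 = 196 ≡ 196 (mod 229)
14^4 = (14^2)^2 ≡ 196^2 = 38416 ≡ 173 (mod 229)
14^8 = (14^4)^2 ≡ 173^2 = 29929 ≡ 159 (mod 229)
14^16 = (14^8)^2 ≡ 159^2 = 25281 ≡ 91 (mod 229)
14^18 = 14^16 · 14^2 ≡ 91 · 196 ≡ 203 (mod 229).
So A = 203. Lena then computes K = A^b mod p = 203^20 mod 229.
203^1 ≡ 203 (mod 229)
203^2 = (203^1)^2 ≡ 203^2 = 41209 ≡ 218 (mod 229)
203^4 = (203^2)^2 ≡ 218^2 = 47524 ≡ 121 (mod 229)
203^8 = (203^4)^2 ≡ 121^2 = 14641 ≡ 214 (mod 229)
203^16 = (203^8)^2 ≡ 214^2 = 45796 ≡ 225 (mod 229)
203^20 = 203^16 · 203^4 ≡ 225 · 121 ≡ 203 (mod 229).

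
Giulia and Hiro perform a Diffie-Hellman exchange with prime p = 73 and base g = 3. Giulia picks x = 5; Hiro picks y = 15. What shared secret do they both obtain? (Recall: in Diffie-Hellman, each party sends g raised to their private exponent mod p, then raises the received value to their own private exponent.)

27

Hiro sends B = g^y mod p = 3^15 mod 73.
3^1 ≡ 3 (mod 73)
3^2 = (3^1)^2 ≡ 3^2 = 9 ≡ 9 (mod 73)
3^4 = (3^2)^2 ≡ 9^2 = 81 ≡ 8 (mod 73)
3^8 = (3^4)^2 ≡ 8^2 = 64 ≡ 64 (mod 73)
3^15 = 3^8 · 3^4 · 3^2 · 3^1 ≡ 64 · 8 · 9 · 3 ≡ 27 (mod 73).
So B = 27. Giulia then computes K = B^x mod p = 27^5 mod 73.
27^1 ≡ 27 (mod 73)
27^2 = (27^1)^2 ≡ 27^2 = 729 ≡ 72 (mod 73)
27^4 = (27^2)^2 ≡ 72^2 = 5184 ≡ 1 (mod 73)
27^5 = 27^4 · 27^1 ≡ 1 · 27 ≡ 27 (mod 73).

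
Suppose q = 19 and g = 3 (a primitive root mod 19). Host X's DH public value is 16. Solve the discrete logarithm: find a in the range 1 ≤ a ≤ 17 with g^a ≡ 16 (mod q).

Try successive powers of 3 modulo 19:
3^1 ≡ 3
3^2 ≡ 9
3^3 ≡ 8
3^4 ≡ 5
3^5 ≡ 15
3^6 ≡ 7
3^7 ≡ 2
3^8 ≡ 6
3^9 ≡ 18
3^10 ≡ 16
Found: a = 10.

10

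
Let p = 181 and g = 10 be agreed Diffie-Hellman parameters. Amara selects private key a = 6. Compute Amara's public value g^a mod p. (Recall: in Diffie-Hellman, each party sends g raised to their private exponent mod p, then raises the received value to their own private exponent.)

156

Public value = 10^6 mod 181.
10^1 ≡ 10 (mod 181)
10^2 = (10^1)^2 ≡ 10^2 = 100 ≡ 100 (mod 181)
10^4 = (10^2)^2 ≡ 100^2 = 10000 ≡ 45 (mod 181)
10^6 = 10^4 · 10^2 ≡ 45 · 100 ≡ 156 (mod 181).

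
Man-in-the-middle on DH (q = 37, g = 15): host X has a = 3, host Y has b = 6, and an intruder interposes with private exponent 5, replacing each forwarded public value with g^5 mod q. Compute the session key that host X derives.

23

Host X receives an intruder's public value M = 15^5 mod 37 instead of the honest one.
15^1 ≡ 15 (mod 37)
15^2 = (15^1)^2 ≡ 15^2 = 225 ≡ 3 (mod 37)
15^4 = (15^2)^2 ≡ 3^2 = 9 ≡ 9 (mod 37)
15^5 = 15^4 · 15^1 ≡ 9 · 15 ≡ 24 (mod 37).
So M = 24. Host X computes K = M^3 mod 37.
24^1 ≡ 24 (mod 37)
24^2 = (24^1)^2 ≡ 24^2 = 576 ≡ 21 (mod 37)
24^3 = 24^2 · 24^1 ≡ 21 · 24 ≡ 23 (mod 37).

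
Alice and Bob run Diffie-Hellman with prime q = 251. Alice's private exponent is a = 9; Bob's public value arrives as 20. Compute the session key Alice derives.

113

Shared key K = 20^9 mod 251.
20^1 ≡ 20 (mod 251)
20^2 = (20^1)^2 ≡ 20^2 = 400 ≡ 149 (mod 251)
20^4 = (20^2)^2 ≡ 149^2 = 22201 ≡ 113 (mod 251)
20^8 = (20^4)^2 ≡ 113^2 = 12769 ≡ 219 (mod 251)
20^9 = 20^8 · 20^1 ≡ 219 · 20 ≡ 113 (mod 251).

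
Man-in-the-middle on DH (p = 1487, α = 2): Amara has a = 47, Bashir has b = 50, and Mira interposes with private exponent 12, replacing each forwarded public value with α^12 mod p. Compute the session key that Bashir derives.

357

Bashir receives Mira's public value M = 2^12 mod 1487 instead of the honest one.
2^1 ≡ 2 (mod 1487)
2^2 = (2^1)^2 ≡ 2^2 = 4 ≡ 4 (mod 1487)
2^4 = (2^2)^2 ≡ 4^2 = 16 ≡ 16 (mod 1487)
2^8 = (2^4)^2 ≡ 16^2 = 256 ≡ 256 (mod 1487)
2^12 = 2^8 · 2^4 ≡ 256 · 16 ≡ 1122 (mod 1487).
So M = 1122. Bashir computes K = M^50 mod 1487.
1122^1 ≡ 1122 (mod 1487)
1122^2 = (1122^1)^2 ≡ 1122^2 = 1258884 ≡ 882 (mod 1487)
1122^4 = (1122^2)^2 ≡ 882^2 = 777924 ≡ 223 (mod 1487)
1122^8 = (1122^4)^2 ≡ 223^2 = 49729 ≡ 658 (mod 1487)
1122^16 = (1122^8)^2 ≡ 658^2 = 432964 ≡ 247 (mod 1487)
1122^32 = (1122^16)^2 ≡ 247^2 = 61009 ≡ 42 (mod 1487)
1122^50 = 1122^32 · 1122^16 · 1122^2 ≡ 42 · 247 · 882 ≡ 357 (mod 1487).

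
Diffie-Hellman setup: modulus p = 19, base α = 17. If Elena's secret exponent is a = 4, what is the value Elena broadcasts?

16

Public value = 17^4 mod 19.
17^1 ≡ 17 (mod 19)
17^2 = (17^1)^2 ≡ 17^2 = 289 ≡ 4 (mod 19)
17^4 = (17^2)^2 ≡ 4^2 = 16 ≡ 16 (mod 19)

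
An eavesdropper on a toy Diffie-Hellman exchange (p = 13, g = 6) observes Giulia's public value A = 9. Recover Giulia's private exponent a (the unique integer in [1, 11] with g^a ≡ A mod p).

4

Try successive powers of 6 modulo 13:
6^1 ≡ 6
6^2 ≡ 10
6^3 ≡ 8
6^4 ≡ 9
Found: a = 4.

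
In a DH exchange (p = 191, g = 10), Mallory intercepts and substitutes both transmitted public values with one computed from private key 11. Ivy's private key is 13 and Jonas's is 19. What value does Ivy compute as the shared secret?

Ivy receives Mallory's public value M = 10^11 mod 191 instead of the honest one.
10^1 ≡ 10 (mod 191)
10^2 = (10^1)^2 ≡ 10^2 = 100 ≡ 100 (mod 191)
10^4 = (10^2)^2 ≡ 100^2 = 10000 ≡ 68 (mod 191)
10^8 = (10^4)^2 ≡ 68^2 = 4624 ≡ 40 (mod 191)
10^11 = 10^8 · 10^2 · 10^1 ≡ 40 · 100 · 10 ≡ 81 (mod 191).
So M = 81. Ivy computes K = M^13 mod 191.
81^1 ≡ 81 (mod 191)
81^2 = (81^1)^2 ≡ 81^2 = 6561 ≡ 67 (mod 191)
81^4 = (81^2)^2 ≡ 67^2 = 4489 ≡ 96 (mod 191)
81^8 = (81^4)^2 ≡ 96^2 = 9216 ≡ 48 (mod 191)
81^13 = 81^8 · 81^4 · 81^1 ≡ 48 · 96 · 81 ≡ 34 (mod 191).

34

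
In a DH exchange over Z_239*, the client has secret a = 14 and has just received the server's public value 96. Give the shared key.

216

Shared key K = 96^14 mod 239.
96^1 ≡ 96 (mod 239)
96^2 = (96^1)^2 ≡ 96^2 = 9216 ≡ 134 (mod 239)
96^4 = (96^2)^2 ≡ 134^2 = 17956 ≡ 31 (mod 239)
96^8 = (96^4)^2 ≡ 31^2 = 961 ≡ 5 (mod 239)
96^14 = 96^8 · 96^4 · 96^2 ≡ 5 · 31 · 134 ≡ 216 (mod 239).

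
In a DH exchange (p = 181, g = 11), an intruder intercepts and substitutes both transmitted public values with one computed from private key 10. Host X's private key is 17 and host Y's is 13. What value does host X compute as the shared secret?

Host X receives an intruder's public value M = 11^10 mod 181 instead of the honest one.
11^1 ≡ 11 (mod 181)
11^2 = (11^1)^2 ≡ 11^2 = 121 ≡ 121 (mod 181)
11^4 = (11^2)^2 ≡ 121^2 = 14641 ≡ 161 (mod 181)
11^8 = (11^4)^2 ≡ 161^2 = 25921 ≡ 38 (mod 181)
11^10 = 11^8 · 11^2 ≡ 38 · 121 ≡ 73 (mod 181).
So M = 73. Host X computes K = M^17 mod 181.
73^1 ≡ 73 (mod 181)
73^2 = (73^1)^2 ≡ 73^2 = 5329 ≡ 80 (mod 181)
73^4 = (73^2)^2 ≡ 80^2 = 6400 ≡ 65 (mod 181)
73^8 = (73^4)^2 ≡ 65^2 = 4225 ≡ 62 (mod 181)
73^16 = (73^8)^2 ≡ 62^2 = 3844 ≡ 43 (mod 181)
73^17 = 73^16 · 73^1 ≡ 43 · 73 ≡ 62 (mod 181).

62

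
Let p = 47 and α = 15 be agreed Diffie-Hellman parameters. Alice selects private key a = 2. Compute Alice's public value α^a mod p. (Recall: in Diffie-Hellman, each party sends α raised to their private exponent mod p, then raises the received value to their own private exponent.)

37

Public value = 15^2 mod 47.
15^1 ≡ 15 (mod 47)
15^2 = (15^1)^2 ≡ 15^2 = 225 ≡ 37 (mod 47)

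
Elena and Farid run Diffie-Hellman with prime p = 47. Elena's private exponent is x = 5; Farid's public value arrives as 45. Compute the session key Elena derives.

15

Shared key K = 45^5 mod 47.
45^1 ≡ 45 (mod 47)
45^2 = (45^1)^2 ≡ 45^2 = 2025 ≡ 4 (mod 47)
45^4 = (45^2)^2 ≡ 4^2 = 16 ≡ 16 (mod 47)
45^5 = 45^4 · 45^1 ≡ 16 · 45 ≡ 15 (mod 47).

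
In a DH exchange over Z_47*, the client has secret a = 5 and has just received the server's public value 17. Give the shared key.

Shared key K = 17^5 mod 47.
17^1 ≡ 17 (mod 47)
17^2 = (17^1)^2 ≡ 17^2 = 289 ≡ 7 (mod 47)
17^4 = (17^2)^2 ≡ 7^2 = 49 ≡ 2 (mod 47)
17^5 = 17^4 · 17^1 ≡ 2 · 17 ≡ 34 (mod 47).

34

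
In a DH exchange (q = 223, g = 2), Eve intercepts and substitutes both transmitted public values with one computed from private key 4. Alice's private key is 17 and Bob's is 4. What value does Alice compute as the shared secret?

115

Alice receives Eve's public value M = 2^4 mod 223 instead of the honest one.
2^1 ≡ 2 (mod 223)
2^2 = (2^1)^2 ≡ 2^2 = 4 ≡ 4 (mod 223)
2^4 = (2^2)^2 ≡ 4^2 = 16 ≡ 16 (mod 223)
So M = 16. Alice computes K = M^17 mod 223.
16^1 ≡ 16 (mod 223)
16^2 = (16^1)^2 ≡ 16^2 = 256 ≡ 33 (mod 223)
16^4 = (16^2)^2 ≡ 33^2 = 1089 ≡ 197 (mod 223)
16^8 = (16^4)^2 ≡ 197^2 = 38809 ≡ 7 (mod 223)
16^16 = (16^8)^2 ≡ 7^2 = 49 ≡ 49 (mod 223)
16^17 = 16^16 · 16^1 ≡ 49 · 16 ≡ 115 (mod 223).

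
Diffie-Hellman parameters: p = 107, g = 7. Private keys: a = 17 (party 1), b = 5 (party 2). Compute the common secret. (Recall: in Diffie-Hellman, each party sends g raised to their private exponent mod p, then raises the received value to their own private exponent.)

80

Party 2 sends B = g^b mod p = 7^5 mod 107.
7^1 ≡ 7 (mod 107)
7^2 = (7^1)^2 ≡ 7^2 = 49 ≡ 49 (mod 107)
7^4 = (7^2)^2 ≡ 49^2 = 2401 ≡ 47 (mod 107)
7^5 = 7^4 · 7^1 ≡ 47 · 7 ≡ 8 (mod 107).
So B = 8. Party 1 then computes K = B^a mod p = 8^17 mod 107.
8^1 ≡ 8 (mod 107)
8^2 = (8^1)^2 ≡ 8^2 = 64 ≡ 64 (mod 107)
8^4 = (8^2)^2 ≡ 64^2 = 4096 ≡ 30 (mod 107)
8^8 = (8^4)^2 ≡ 30^2 = 900 ≡ 44 (mod 107)
8^16 = (8^8)^2 ≡ 44^2 = 1936 ≡ 10 (mod 107)
8^17 = 8^16 · 8^1 ≡ 10 · 8 ≡ 80 (mod 107).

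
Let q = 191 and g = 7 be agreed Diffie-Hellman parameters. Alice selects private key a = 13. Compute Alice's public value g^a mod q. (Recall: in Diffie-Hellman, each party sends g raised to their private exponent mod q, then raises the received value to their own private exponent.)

Public value = 7^13 mod 191.
7^1 ≡ 7 (mod 191)
7^2 = (7^1)^2 ≡ 7^2 = 49 ≡ 49 (mod 191)
7^4 = (7^2)^2 ≡ 49^2 = 2401 ≡ 109 (mod 191)
7^8 = (7^4)^2 ≡ 109^2 = 11881 ≡ 39 (mod 191)
7^13 = 7^8 · 7^4 · 7^1 ≡ 39 · 109 · 7 ≡ 152 (mod 191).

152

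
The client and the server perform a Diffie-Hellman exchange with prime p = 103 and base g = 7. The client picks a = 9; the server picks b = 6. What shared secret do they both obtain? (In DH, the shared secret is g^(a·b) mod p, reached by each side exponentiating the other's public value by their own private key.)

The client sends A = g^a mod p = 7^9 mod 103.
7^1 ≡ 7 (mod 103)
7^2 = (7^1)^2 ≡ 7^2 = 49 ≡ 49 (mod 103)
7^4 = (7^2)^2 ≡ 49^2 = 2401 ≡ 32 (mod 103)
7^8 = (7^4)^2 ≡ 32^2 = 1024 ≡ 97 (mod 103)
7^9 = 7^8 · 7^1 ≡ 97 · 7 ≡ 61 (mod 103).
So A = 61. The server then computes K = A^b mod p = 61^6 mod 103.
61^1 ≡ 61 (mod 103)
61^2 = (61^1)^2 ≡ 61^2 = 3721 ≡ 13 (mod 103)
61^4 = (61^2)^2 ≡ 13^2 = 169 ≡ 66 (mod 103)
61^6 = 61^4 · 61^2 ≡ 66 · 13 ≡ 34 (mod 103).

34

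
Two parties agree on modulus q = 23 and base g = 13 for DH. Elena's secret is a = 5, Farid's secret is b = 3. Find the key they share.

18

Elena sends A = g^a mod q = 13^5 mod 23.
13^1 ≡ 13 (mod 23)
13^2 = (13^1)^2 ≡ 13^2 = 169 ≡ 8 (mod 23)
13^4 = (13^2)^2 ≡ 8^2 = 64 ≡ 18 (mod 23)
13^5 = 13^4 · 13^1 ≡ 18 · 13 ≡ 4 (mod 23).
So A = 4. Farid then computes K = A^b mod q = 4^3 mod 23.
4^1 ≡ 4 (mod 23)
4^2 = (4^1)^2 ≡ 4^2 = 16 ≡ 16 (mod 23)
4^3 = 4^2 · 4^1 ≡ 16 · 4 ≡ 18 (mod 23).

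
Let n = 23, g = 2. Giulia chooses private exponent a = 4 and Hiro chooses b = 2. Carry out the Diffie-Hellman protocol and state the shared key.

3

Hiro sends B = g^b mod n = 2^2 mod 23.
2^1 ≡ 2 (mod 23)
2^2 = (2^1)^2 ≡ 2^2 = 4 ≡ 4 (mod 23)
So B = 4. Giulia then computes K = B^a mod n = 4^4 mod 23.
4^1 ≡ 4 (mod 23)
4^2 = (4^1)^2 ≡ 4^2 = 16 ≡ 16 (mod 23)
4^4 = (4^2)^2 ≡ 16^2 = 256 ≡ 3 (mod 23)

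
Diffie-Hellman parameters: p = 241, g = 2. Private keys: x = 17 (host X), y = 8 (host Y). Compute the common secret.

Host X sends A = g^x mod p = 2^17 mod 241.
2^1 ≡ 2 (mod 241)
2^2 = (2^1)^2 ≡ 2^2 = 4 ≡ 4 (mod 241)
2^4 = (2^2)^2 ≡ 4^2 = 16 ≡ 16 (mod 241)
2^8 = (2^4)^2 ≡ 16^2 = 256 ≡ 15 (mod 241)
2^16 = (2^8)^2 ≡ 15^2 = 225 ≡ 225 (mod 241)
2^17 = 2^16 · 2^1 ≡ 225 · 2 ≡ 209 (mod 241).
So A = 209. Host Y then computes K = A^y mod p = 209^8 mod 241.
209^1 ≡ 209 (mod 241)
209^2 = (209^1)^2 ≡ 209^2 = 43681 ≡ 60 (mod 241)
209^4 = (209^2)^2 ≡ 60^2 = 3600 ≡ 226 (mod 241)
209^8 = (209^4)^2 ≡ 226^2 = 51076 ≡ 225 (mod 241)

225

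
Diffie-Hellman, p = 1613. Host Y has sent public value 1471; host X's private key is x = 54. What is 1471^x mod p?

1222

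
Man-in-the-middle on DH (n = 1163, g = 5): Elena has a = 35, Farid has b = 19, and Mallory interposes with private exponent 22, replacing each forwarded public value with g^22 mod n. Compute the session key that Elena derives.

251

Elena receives Mallory's public value M = 5^22 mod 1163 instead of the honest one.
5^1 ≡ 5 (mod 1163)
5^2 = (5^1)^2 ≡ 5^2 = 25 ≡ 25 (mod 1163)
5^4 = (5^2)^2 ≡ 25^2 = 625 ≡ 625 (mod 1163)
5^8 = (5^4)^2 ≡ 625^2 = 390625 ≡ 1020 (mod 1163)
5^16 = (5^8)^2 ≡ 1020^2 = 1040400 ≡ 678 (mod 1163)
5^22 = 5^16 · 5^4 · 5^2 ≡ 678 · 625 · 25 ≡ 1146 (mod 1163).
So M = 1146. Elena computes K = M^35 mod 1163.
1146^1 ≡ 1146 (mod 1163)
1146^2 = (1146^1)^2 ≡ 1146^2 = 1313316 ≡ 289 (mod 1163)
1146^4 = (1146^2)^2 ≡ 289^2 = 83521 ≡ 948 (mod 1163)
1146^8 = (1146^4)^2 ≡ 948^2 = 898704 ≡ 868 (mod 1163)
1146^16 = (1146^8)^2 ≡ 868^2 = 753424 ≡ 963 (mod 1163)
1146^32 = (1146^16)^2 ≡ 963^2 = 927369 ≡ 458 (mod 1163)
1146^35 = 1146^32 · 1146^2 · 1146^1 ≡ 458 · 289 · 1146 ≡ 251 (mod 1163).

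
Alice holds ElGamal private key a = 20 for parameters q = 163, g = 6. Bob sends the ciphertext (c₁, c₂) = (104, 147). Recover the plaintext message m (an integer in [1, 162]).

129

Shared mask s = c₁^a mod q = 104^20 mod 163.
104^1 ≡ 104 (mod 163)
104^2 = (104^1)^2 ≡ 104^2 = 10816 ≡ 58 (mod 163)
104^4 = (104^2)^2 ≡ 58^2 = 3364 ≡ 104 (mod 163)
104^8 = (104^4)^2 ≡ 104^2 = 10816 ≡ 58 (mod 163)
104^16 = (104^8)^2 ≡ 58^2 = 3364 ≡ 104 (mod 163)
104^20 = 104^16 · 104^4 ≡ 104 · 104 ≡ 58 (mod 163).
So s = 58; s⁻¹ ≡ 104 (mod 163).
m = c₂ · s⁻¹ mod 163 = 147 · 104 mod 163 = 129.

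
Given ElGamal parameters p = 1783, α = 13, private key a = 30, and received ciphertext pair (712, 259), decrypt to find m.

Shared mask s = c₁^a mod p = 712^30 mod 1783.
712^1 ≡ 712 (mod 1783)
712^2 = (712^1)^2 ≡ 712^2 = 506944 ≡ 572 (mod 1783)
712^4 = (712^2)^2 ≡ 572^2 = 327184 ≡ 895 (mod 1783)
712^8 = (712^4)^2 ≡ 895^2 = 801025 ≡ 458 (mod 1783)
712^16 = (712^8)^2 ≡ 458^2 = 209764 ≡ 1153 (mod 1783)
712^30 = 712^16 · 712^8 · 712^4 · 712^2 ≡ 1153 · 458 · 895 · 572 ≡ 1043 (mod 1783).
So s = 1043; s⁻¹ ≡ 306 (mod 1783).
m = c₂ · s⁻¹ mod 1783 = 259 · 306 mod 1783 = 802.

802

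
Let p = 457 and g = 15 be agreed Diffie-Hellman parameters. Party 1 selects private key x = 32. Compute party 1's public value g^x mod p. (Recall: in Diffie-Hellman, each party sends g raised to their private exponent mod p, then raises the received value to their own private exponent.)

119

Public value = 15^32 mod 457.
15^1 ≡ 15 (mod 457)
15^2 = (15^1)^2 ≡ 15^2 = 225 ≡ 225 (mod 457)
15^4 = (15^2)^2 ≡ 225^2 = 50625 ≡ 355 (mod 457)
15^8 = (15^4)^2 ≡ 355^2 = 126025 ≡ 350 (mod 457)
15^16 = (15^8)^2 ≡ 350^2 = 122500 ≡ 24 (mod 457)
15^32 = (15^16)^2 ≡ 24^2 = 576 ≡ 119 (mod 457)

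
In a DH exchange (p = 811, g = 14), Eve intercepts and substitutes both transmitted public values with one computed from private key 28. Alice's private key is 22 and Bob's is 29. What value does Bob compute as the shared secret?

196

Bob receives Eve's public value M = 14^28 mod 811 instead of the honest one.
14^1 ≡ 14 (mod 811)
14^2 = (14^1)^2 ≡ 14^2 = 196 ≡ 196 (mod 811)
14^4 = (14^2)^2 ≡ 196^2 = 38416 ≡ 299 (mod 811)
14^8 = (14^4)^2 ≡ 299^2 = 89401 ≡ 191 (mod 811)
14^16 = (14^8)^2 ≡ 191^2 = 36481 ≡ 797 (mod 811)
14^28 = 14^16 · 14^8 · 14^4 ≡ 797 · 191 · 299 ≡ 120 (mod 811).
So M = 120. Bob computes K = M^29 mod 811.
120^1 ≡ 120 (mod 811)
120^2 = (120^1)^2 ≡ 120^2 = 14400 ≡ 613 (mod 811)
120^4 = (120^2)^2 ≡ 613^2 = 375769 ≡ 276 (mod 811)
120^8 = (120^4)^2 ≡ 276^2 = 76176 ≡ 753 (mod 811)
120^16 = (120^8)^2 ≡ 753^2 = 567009 ≡ 120 (mod 811)
120^29 = 120^16 · 120^8 · 120^4 · 120^1 ≡ 120 · 753 · 276 · 120 ≡ 196 (mod 811).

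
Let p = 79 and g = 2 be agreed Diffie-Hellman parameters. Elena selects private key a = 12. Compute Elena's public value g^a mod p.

67

Public value = 2^12 mod 79.
2^1 ≡ 2 (mod 79)
2^2 = (2^1)^2 ≡ 2^2 = 4 ≡ 4 (mod 79)
2^4 = (2^2)^2 ≡ 4^2 = 16 ≡ 16 (mod 79)
2^8 = (2^4)^2 ≡ 16^2 = 256 ≡ 19 (mod 79)
2^12 = 2^8 · 2^4 ≡ 19 · 16 ≡ 67 (mod 79).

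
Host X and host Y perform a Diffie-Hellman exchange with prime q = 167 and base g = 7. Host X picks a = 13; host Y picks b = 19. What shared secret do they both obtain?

Host Y sends B = g^b mod q = 7^19 mod 167.
7^1 ≡ 7 (mod 167)
7^2 = (7^1)^2 ≡ 7^2 = 49 ≡ 49 (mod 167)
7^4 = (7^2)^2 ≡ 49^2 = 2401 ≡ 63 (mod 167)
7^8 = (7^4)^2 ≡ 63^2 = 3969 ≡ 128 (mod 167)
7^16 = (7^8)^2 ≡ 128^2 = 16384 ≡ 18 (mod 167)
7^19 = 7^16 · 7^2 · 7^1 ≡ 18 · 49 · 7 ≡ 162 (mod 167).
So B = 162. Host X then computes K = B^a mod q = 162^13 mod 167.
162^1 ≡ 162 (mod 167)
162^2 = (162^1)^2 ≡ 162^2 = 26244 ≡ 25 (mod 167)
162^4 = (162^2)^2 ≡ 25^2 = 625 ≡ 124 (mod 167)
162^8 = (162^4)^2 ≡ 124^2 = 15376 ≡ 12 (mod 167)
162^13 = 162^8 · 162^4 · 162^1 ≡ 12 · 124 · 162 ≡ 75 (mod 167).

75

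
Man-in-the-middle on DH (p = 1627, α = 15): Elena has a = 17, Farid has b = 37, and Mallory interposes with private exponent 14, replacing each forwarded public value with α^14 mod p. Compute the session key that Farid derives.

1102

Farid receives Mallory's public value M = 15^14 mod 1627 instead of the honest one.
15^1 ≡ 15 (mod 1627)
15^2 = (15^1)^2 ≡ 15^2 = 225 ≡ 225 (mod 1627)
15^4 = (15^2)^2 ≡ 225^2 = 50625 ≡ 188 (mod 1627)
15^8 = (15^4)^2 ≡ 188^2 = 35344 ≡ 1177 (mod 1627)
15^14 = 15^8 · 15^4 · 15^2 ≡ 1177 · 188 · 225 ≡ 900 (mod 1627).
So M = 900. Farid computes K = M^37 mod 1627.
900^1 ≡ 900 (mod 1627)
900^2 = (900^1)^2 ≡ 900^2 = 810000 ≡ 1381 (mod 1627)
900^4 = (900^2)^2 ≡ 1381^2 = 1907161 ≡ 317 (mod 1627)
900^8 = (900^4)^2 ≡ 317^2 = 100489 ≡ 1242 (mod 1627)
900^16 = (900^8)^2 ≡ 1242^2 = 1542564 ≡ 168 (mod 1627)
900^32 = (900^16)^2 ≡ 168^2 = 28224 ≡ 565 (mod 1627)
900^37 = 900^32 · 900^4 · 900^1 ≡ 565 · 317 · 900 ≡ 1102 (mod 1627).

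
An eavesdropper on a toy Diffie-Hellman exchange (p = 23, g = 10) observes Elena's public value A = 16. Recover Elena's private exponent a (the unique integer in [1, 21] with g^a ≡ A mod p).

Try successive powers of 10 modulo 23:
10^1 ≡ 10
10^2 ≡ 8
10^3 ≡ 11
10^4 ≡ 18
10^5 ≡ 19
10^6 ≡ 6
10^7 ≡ 14
10^8 ≡ 2
10^9 ≡ 20
10^10 ≡ 16
Found: a = 10.

10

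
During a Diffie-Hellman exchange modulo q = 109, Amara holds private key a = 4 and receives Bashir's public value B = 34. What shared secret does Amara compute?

105

Shared key K = 34^4 mod 109.
34^1 ≡ 34 (mod 109)
34^2 = (34^1)^2 ≡ 34^2 = 1156 ≡ 66 (mod 109)
34^4 = (34^2)^2 ≡ 66^2 = 4356 ≡ 105 (mod 109)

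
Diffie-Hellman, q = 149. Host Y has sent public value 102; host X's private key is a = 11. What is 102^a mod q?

Shared key K = 102^11 mod 149.
102^1 ≡ 102 (mod 149)
102^2 = (102^1)^2 ≡ 102^2 = 10404 ≡ 123 (mod 149)
102^4 = (102^2)^2 ≡ 123^2 = 15129 ≡ 80 (mod 149)
102^8 = (102^4)^2 ≡ 80^2 = 6400 ≡ 142 (mod 149)
102^11 = 102^8 · 102^2 · 102^1 ≡ 142 · 123 · 102 ≡ 88 (mod 149).

88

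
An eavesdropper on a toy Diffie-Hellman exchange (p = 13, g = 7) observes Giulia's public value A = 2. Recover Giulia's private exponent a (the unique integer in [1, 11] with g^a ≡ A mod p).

11

Try successive powers of 7 modulo 13:
7^1 ≡ 7
7^2 ≡ 10
7^3 ≡ 5
7^4 ≡ 9
7^5 ≡ 11
7^6 ≡ 12
7^7 ≡ 6
7^8 ≡ 3
7^9 ≡ 8
7^10 ≡ 4
7^11 ≡ 2
Found: a = 11.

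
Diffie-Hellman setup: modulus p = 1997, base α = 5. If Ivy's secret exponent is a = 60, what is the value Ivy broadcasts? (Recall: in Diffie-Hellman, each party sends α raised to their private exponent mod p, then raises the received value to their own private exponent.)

926

Public value = 5^60 (mod 1997).
5^1 ≡ 5 (mod 1997)
5^2 = (5^1)^2 ≡ 5^2 = 25 ≡ 25 (mod 1997)
5^4 = (5^2)^2 ≡ 25^2 = 625 ≡ 625 (mod 1997)
5^8 = (5^4)^2 ≡ 625^2 = 390625 ≡ 1210 (mod 1997)
5^16 = (5^8)^2 ≡ 1210^2 = 1464100 ≡ 299 (mod 1997)
5^32 = (5^16)^2 ≡ 299^2 = 89401 ≡ 1533 (mod 1997)
5^60 = 5^32 · 5^16 · 5^8 · 5^4 ≡ 1533 · 299 · 1210 · 625 ≡ 926 (mod 1997).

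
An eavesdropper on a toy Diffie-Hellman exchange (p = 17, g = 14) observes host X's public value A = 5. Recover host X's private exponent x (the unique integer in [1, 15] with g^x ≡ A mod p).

13

Try successive powers of 14 modulo 17:
14^1 ≡ 14
14^2 ≡ 9
14^3 ≡ 7
14^4 ≡ 13
14^5 ≡ 12
14^6 ≡ 15
14^7 ≡ 6
14^8 ≡ 16
14^9 ≡ 3
14^10 ≡ 8
14^11 ≡ 10
14^12 ≡ 4
14^13 ≡ 5
Found: x = 13.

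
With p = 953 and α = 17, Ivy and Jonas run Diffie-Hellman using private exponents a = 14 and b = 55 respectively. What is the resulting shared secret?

Ivy sends A = α^a mod p = 17^14 mod 953.
17^1 ≡ 17 (mod 953)
17^2 = (17^1)^2 ≡ 17^2 = 289 ≡ 289 (mod 953)
17^4 = (17^2)^2 ≡ 289^2 = 83521 ≡ 610 (mod 953)
17^8 = (17^4)^2 ≡ 610^2 = 372100 ≡ 430 (mod 953)
17^14 = 17^8 · 17^4 · 17^2 ≡ 430 · 610 · 289 ≡ 221 (mod 953).
So A = 221. Jonas then computes K = A^b mod p = 221^55 mod 953.
221^1 ≡ 221 (mod 953)
221^2 = (221^1)^2 ≡ 221^2 = 48841 ≡ 238 (mod 953)
221^4 = (221^2)^2 ≡ 238^2 = 56644 ≡ 417 (mod 953)
221^8 = (221^4)^2 ≡ 417^2 = 173889 ≡ 443 (mod 953)
221^16 = (221^8)^2 ≡ 443^2 = 196249 ≡ 884 (mod 953)
221^32 = (221^16)^2 ≡ 884^2 = 781456 ≡ 949 (mod 953)
221^55 = 221^32 · 221^16 · 221^4 · 221^2 · 221^1 ≡ 949 · 884 · 417 · 238 · 221 ≡ 536 (mod 953).

536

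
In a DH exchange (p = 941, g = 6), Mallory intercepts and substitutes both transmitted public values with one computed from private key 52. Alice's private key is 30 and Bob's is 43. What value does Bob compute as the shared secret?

Bob receives Mallory's public value M = 6^52 mod 941 instead of the honest one.
6^1 ≡ 6 (mod 941)
6^2 = (6^1)^2 ≡ 6^2 = 36 ≡ 36 (mod 941)
6^4 = (6^2)^2 ≡ 36^2 = 1296 ≡ 355 (mod 941)
6^8 = (6^4)^2 ≡ 355^2 = 126025 ≡ 872 (mod 941)
6^16 = (6^8)^2 ≡ 872^2 = 760384 ≡ 56 (mod 941)
6^32 = (6^16)^2 ≡ 56^2 = 3136 ≡ 313 (mod 941)
6^52 = 6^32 · 6^16 · 6^4 ≡ 313 · 56 · 355 ≡ 548 (mod 941).
So M = 548. Bob computes K = M^43 mod 941.
548^1 ≡ 548 (mod 941)
548^2 = (548^1)^2 ≡ 548^2 = 300304 ≡ 125 (mod 941)
548^4 = (548^2)^2 ≡ 125^2 = 15625 ≡ 569 (mod 941)
548^8 = (548^4)^2 ≡ 569^2 = 323761 ≡ 57 (mod 941)
548^16 = (548^8)^2 ≡ 57^2 = 3249 ≡ 426 (mod 941)
548^32 = (548^16)^2 ≡ 426^2 = 181476 ≡ 804 (mod 941)
548^43 = 548^32 · 548^8 · 548^2 · 548^1 ≡ 804 · 57 · 125 · 548 ≡ 596 (mod 941).

596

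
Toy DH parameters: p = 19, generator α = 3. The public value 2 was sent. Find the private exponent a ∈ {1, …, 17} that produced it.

7

Try successive powers of 3 modulo 19:
3^1 ≡ 3
3^2 ≡ 9
3^3 ≡ 8
3^4 ≡ 5
3^5 ≡ 15
3^6 ≡ 7
3^7 ≡ 2
Found: a = 7.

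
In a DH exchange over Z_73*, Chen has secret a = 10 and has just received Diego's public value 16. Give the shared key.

Shared key K = 16^10 mod 73.
16^1 ≡ 16 (mod 73)
16^2 = (16^1)^2 ≡ 16^2 = 256 ≡ 37 (mod 73)
16^4 = (16^2)^2 ≡ 37^2 = 1369 ≡ 55 (mod 73)
16^8 = (16^4)^2 ≡ 55^2 = 3025 ≡ 32 (mod 73)
16^10 = 16^8 · 16^2 ≡ 32 · 37 ≡ 16 (mod 73).

16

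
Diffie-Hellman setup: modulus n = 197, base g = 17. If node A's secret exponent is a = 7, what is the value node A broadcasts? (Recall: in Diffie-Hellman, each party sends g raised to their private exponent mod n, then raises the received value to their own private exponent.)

84

Public value = 17^7 mod 197.
17^1 ≡ 17 (mod 197)
17^2 = (17^1)^2 ≡ 17^2 = 289 ≡ 92 (mod 197)
17^4 = (17^2)^2 ≡ 92^2 = 8464 ≡ 190 (mod 197)
17^7 = 17^4 · 17^2 · 17^1 ≡ 190 · 92 · 17 ≡ 84 (mod 197).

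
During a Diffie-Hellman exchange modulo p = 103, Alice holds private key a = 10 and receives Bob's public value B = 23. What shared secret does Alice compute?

Shared key K = 23^10 mod 103.
23^1 ≡ 23 (mod 103)
23^2 = (23^1)^2 ≡ 23^2 = 529 ≡ 14 (mod 103)
23^4 = (23^2)^2 ≡ 14^2 = 196 ≡ 93 (mod 103)
23^8 = (23^4)^2 ≡ 93^2 = 8649 ≡ 100 (mod 103)
23^10 = 23^8 · 23^2 ≡ 100 · 14 ≡ 61 (mod 103).

61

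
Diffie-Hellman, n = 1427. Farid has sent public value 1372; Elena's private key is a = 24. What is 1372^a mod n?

81

Shared key K = 1372^24 mod 1427.
1372^1 ≡ 1372 (mod 1427)
1372^2 = (1372^1)^2 ≡ 1372^2 = 1882384 ≡ 171 (mod 1427)
1372^4 = (1372^2)^2 ≡ 171^2 = 29241 ≡ 701 (mod 1427)
1372^8 = (1372^4)^2 ≡ 701^2 = 491401 ≡ 513 (mod 1427)
1372^16 = (1372^8)^2 ≡ 513^2 = 263169 ≡ 601 (mod 1427)
1372^24 = 1372^16 · 1372^8 ≡ 601 · 513 ≡ 81 (mod 1427).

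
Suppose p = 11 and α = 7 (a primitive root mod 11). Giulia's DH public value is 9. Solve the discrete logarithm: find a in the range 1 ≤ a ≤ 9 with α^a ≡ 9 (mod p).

8

Try successive powers of 7 modulo 11:
7^1 ≡ 7
7^2 ≡ 5
7^3 ≡ 2
7^4 ≡ 3
7^5 ≡ 10
7^6 ≡ 4
7^7 ≡ 6
7^8 ≡ 9
Found: a = 8.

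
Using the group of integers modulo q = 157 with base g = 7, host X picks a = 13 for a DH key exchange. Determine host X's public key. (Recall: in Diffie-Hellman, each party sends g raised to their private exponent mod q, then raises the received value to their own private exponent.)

Public value = 7^13 (mod 157).
7^1 ≡ 7 (mod 157)
7^2 = (7^1)^2 ≡ 7^2 = 49 ≡ 49 (mod 157)
7^4 = (7^2)^2 ≡ 49^2 = 2401 ≡ 46 (mod 157)
7^8 = (7^4)^2 ≡ 46^2 = 2116 ≡ 75 (mod 157)
7^13 = 7^8 · 7^4 · 7^1 ≡ 75 · 46 · 7 ≡ 129 (mod 157).

129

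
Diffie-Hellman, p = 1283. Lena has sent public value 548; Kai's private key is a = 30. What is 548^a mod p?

126

Shared key K = 548^30 mod 1283.
548^1 ≡ 548 (mod 1283)
548^2 = (548^1)^2 ≡ 548^2 = 300304 ≡ 82 (mod 1283)
548^4 = (548^2)^2 ≡ 82^2 = 6724 ≡ 309 (mod 1283)
548^8 = (548^4)^2 ≡ 309^2 = 95481 ≡ 539 (mod 1283)
548^16 = (548^8)^2 ≡ 539^2 = 290521 ≡ 563 (mod 1283)
548^30 = 548^16 · 548^8 · 548^4 · 548^2 ≡ 563 · 539 · 309 · 82 ≡ 126 (mod 1283).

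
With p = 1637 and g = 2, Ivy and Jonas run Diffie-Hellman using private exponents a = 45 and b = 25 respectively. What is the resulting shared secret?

438

Ivy sends A = g^a mod p = 2^45 mod 1637.
2^1 ≡ 2 (mod 1637)
2^2 = (2^1)^2 ≡ 2^2 = 4 ≡ 4 (mod 1637)
2^4 = (2^2)^2 ≡ 4^2 = 16 ≡ 16 (mod 1637)
2^8 = (2^4)^2 ≡ 16^2 = 256 ≡ 256 (mod 1637)
2^16 = (2^8)^2 ≡ 256^2 = 65536 ≡ 56 (mod 1637)
2^32 = (2^16)^2 ≡ 56^2 = 3136 ≡ 1499 (mod 1637)
2^45 = 2^32 · 2^8 · 2^4 · 2^1 ≡ 1499 · 256 · 16 · 2 ≡ 671 (mod 1637).
So A = 671. Jonas then computes K = A^b mod p = 671^25 mod 1637.
671^1 ≡ 671 (mod 1637)
671^2 = (671^1)^2 ≡ 671^2 = 450241 ≡ 66 (mod 1637)
671^4 = (671^2)^2 ≡ 66^2 = 4356 ≡ 1082 (mod 1637)
671^8 = (671^4)^2 ≡ 1082^2 = 1170724 ≡ 269 (mod 1637)
671^16 = (671^8)^2 ≡ 269^2 = 72361 ≡ 333 (mod 1637)
671^25 = 671^16 · 671^8 · 671^1 ≡ 333 · 269 · 671 ≡ 438 (mod 1637).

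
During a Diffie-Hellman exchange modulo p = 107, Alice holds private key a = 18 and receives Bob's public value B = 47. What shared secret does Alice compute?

11

Shared key K = 47^18 mod 107.
47^1 ≡ 47 (mod 107)
47^2 = (47^1)^2 ≡ 47^2 = 2209 ≡ 69 (mod 107)
47^4 = (47^2)^2 ≡ 69^2 = 4761 ≡ 53 (mod 107)
47^8 = (47^4)^2 ≡ 53^2 = 2809 ≡ 27 (mod 107)
47^16 = (47^8)^2 ≡ 27^2 = 729 ≡ 87 (mod 107)
47^18 = 47^16 · 47^2 ≡ 87 · 69 ≡ 11 (mod 107).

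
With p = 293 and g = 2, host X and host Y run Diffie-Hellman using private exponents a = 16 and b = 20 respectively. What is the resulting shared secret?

283

Host X sends A = g^a mod p = 2^16 mod 293.
2^1 ≡ 2 (mod 293)
2^2 = (2^1)^2 ≡ 2^2 = 4 ≡ 4 (mod 293)
2^4 = (2^2)^2 ≡ 4^2 = 16 ≡ 16 (mod 293)
2^8 = (2^4)^2 ≡ 16^2 = 256 ≡ 256 (mod 293)
2^16 = (2^8)^2 ≡ 256^2 = 65536 ≡ 197 (mod 293)
So A = 197. Host Y then computes K = A^b mod p = 197^20 mod 293.
197^1 ≡ 197 (mod 293)
197^2 = (197^1)^2 ≡ 197^2 = 38809 ≡ 133 (mod 293)
197^4 = (197^2)^2 ≡ 133^2 = 17689 ≡ 109 (mod 293)
197^8 = (197^4)^2 ≡ 109^2 = 11881 ≡ 161 (mod 293)
197^16 = (197^8)^2 ≡ 161^2 = 25921 ≡ 137 (mod 293)
197^20 = 197^16 · 197^4 ≡ 137 · 109 ≡ 283 (mod 293).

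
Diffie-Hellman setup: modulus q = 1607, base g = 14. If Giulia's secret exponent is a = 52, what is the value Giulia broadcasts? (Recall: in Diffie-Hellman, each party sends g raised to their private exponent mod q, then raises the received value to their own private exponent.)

Public value = 14^52 (mod 1607).
14^1 ≡ 14 (mod 1607)
14^2 = (14^1)^2 ≡ 14^2 = 196 ≡ 196 (mod 1607)
14^4 = (14^2)^2 ≡ 196^2 = 38416 ≡ 1455 (mod 1607)
14^8 = (14^4)^2 ≡ 1455^2 = 2117025 ≡ 606 (mod 1607)
14^16 = (14^8)^2 ≡ 606^2 = 367236 ≡ 840 (mod 1607)
14^32 = (14^16)^2 ≡ 840^2 = 705600 ≡ 127 (mod 1607)
14^52 = 14^32 · 14^16 · 14^4 ≡ 127 · 840 · 1455 ≡ 877 (mod 1607).

877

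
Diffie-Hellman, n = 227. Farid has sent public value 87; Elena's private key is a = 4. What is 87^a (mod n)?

182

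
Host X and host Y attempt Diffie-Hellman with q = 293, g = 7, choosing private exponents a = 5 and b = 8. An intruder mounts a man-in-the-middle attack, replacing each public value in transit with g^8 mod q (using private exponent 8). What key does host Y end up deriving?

268

Host Y receives an intruder's public value M = 7^8 mod 293 instead of the honest one.
7^1 ≡ 7 (mod 293)
7^2 = (7^1)^2 ≡ 7^2 = 49 ≡ 49 (mod 293)
7^4 = (7^2)^2 ≡ 49^2 = 2401 ≡ 57 (mod 293)
7^8 = (7^4)^2 ≡ 57^2 = 3249 ≡ 26 (mod 293)
So M = 26. Host Y computes K = M^8 mod 293.
26^1 ≡ 26 (mod 293)
26^2 = (26^1)^2 ≡ 26^2 = 676 ≡ 90 (mod 293)
26^4 = (26^2)^2 ≡ 90^2 = 8100 ≡ 189 (mod 293)
26^8 = (26^4)^2 ≡ 189^2 = 35721 ≡ 268 (mod 293)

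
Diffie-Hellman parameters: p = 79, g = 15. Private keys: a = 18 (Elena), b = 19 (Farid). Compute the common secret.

65

Farid sends B = g^b mod p = 15^19 mod 79.
15^1 ≡ 15 (mod 79)
15^2 = (15^1)^2 ≡ 15^2 = 225 ≡ 67 (mod 79)
15^4 = (15^2)^2 ≡ 67^2 = 4489 ≡ 65 (mod 79)
15^8 = (15^4)^2 ≡ 65^2 = 4225 ≡ 38 (mod 79)
15^16 = (15^8)^2 ≡ 38^2 = 1444 ≡ 22 (mod 79)
15^19 = 15^16 · 15^2 · 15^1 ≡ 22 · 67 · 15 ≡ 69 (mod 79).
So B = 69. Elena then computes K = B^a mod p = 69^18 mod 79.
69^1 ≡ 69 (mod 79)
69^2 = (69^1)^2 ≡ 69^2 = 4761 ≡ 21 (mod 79)
69^4 = (69^2)^2 ≡ 21^2 = 441 ≡ 46 (mod 79)
69^8 = (69^4)^2 ≡ 46^2 = 2116 ≡ 62 (mod 79)
69^16 = (69^8)^2 ≡ 62^2 = 3844 ≡ 52 (mod 79)
69^18 = 69^16 · 69^2 ≡ 52 · 21 ≡ 65 (mod 79).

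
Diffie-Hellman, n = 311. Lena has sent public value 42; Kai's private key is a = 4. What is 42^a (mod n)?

Shared key K = 42^4 mod 311.
42^1 ≡ 42 (mod 311)
42^2 = (42^1)^2 ≡ 42^2 = 1764 ≡ 209 (mod 311)
42^4 = (42^2)^2 ≡ 209^2 = 43681 ≡ 141 (mod 311)

141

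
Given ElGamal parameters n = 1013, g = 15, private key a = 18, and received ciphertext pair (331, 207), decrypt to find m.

541

Shared mask s = c₁^a mod n = 331^18 mod 1013.
331^1 ≡ 331 (mod 1013)
331^2 = (331^1)^2 ≡ 331^2 = 109561 ≡ 157 (mod 1013)
331^4 = (331^2)^2 ≡ 157^2 = 24649 ≡ 337 (mod 1013)
331^8 = (331^4)^2 ≡ 337^2 = 113569 ≡ 113 (mod 1013)
331^16 = (331^8)^2 ≡ 113^2 = 12769 ≡ 613 (mod 1013)
331^18 = 331^16 · 331^2 ≡ 613 · 157 ≡ 6 (mod 1013).
So s = 6; s⁻¹ ≡ 169 (mod 1013).
m = c₂ · s⁻¹ mod 1013 = 207 · 169 mod 1013 = 541.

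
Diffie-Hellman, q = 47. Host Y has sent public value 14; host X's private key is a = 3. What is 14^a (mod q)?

18

Shared key K = 14^3 mod 47.
14^1 ≡ 14 (mod 47)
14^2 = (14^1)^2 ≡ 14^2 = 196 ≡ 8 (mod 47)
14^3 = 14^2 · 14^1 ≡ 8 · 14 ≡ 18 (mod 47).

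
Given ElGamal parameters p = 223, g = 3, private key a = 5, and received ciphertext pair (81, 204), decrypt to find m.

186

Shared mask s = c₁^a mod p = 81^5 mod 223.
81^1 ≡ 81 (mod 223)
81^2 = (81^1)^2 ≡ 81^2 = 6561 ≡ 94 (mod 223)
81^4 = (81^2)^2 ≡ 94^2 = 8836 ≡ 139 (mod 223)
81^5 = 81^4 · 81^1 ≡ 139 · 81 ≡ 109 (mod 223).
So s = 109; s⁻¹ ≡ 178 (mod 223).
m = c₂ · s⁻¹ mod 223 = 204 · 178 mod 223 = 186.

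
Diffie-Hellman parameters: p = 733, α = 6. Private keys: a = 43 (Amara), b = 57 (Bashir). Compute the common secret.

533

Bashir sends B = α^b mod p = 6^57 mod 733.
6^1 ≡ 6 (mod 733)
6^2 = (6^1)^2 ≡ 6^2 = 36 ≡ 36 (mod 733)
6^4 = (6^2)^2 ≡ 36^2 = 1296 ≡ 563 (mod 733)
6^8 = (6^4)^2 ≡ 563^2 = 316969 ≡ 313 (mod 733)
6^16 = (6^8)^2 ≡ 313^2 = 97969 ≡ 480 (mod 733)
6^32 = (6^16)^2 ≡ 480^2 = 230400 ≡ 238 (mod 733)
6^57 = 6^32 · 6^16 · 6^8 · 6^1 ≡ 238 · 480 · 313 · 6 ≡ 217 (mod 733).
So B = 217. Amara then computes K = B^a mod p = 217^43 mod 733.
217^1 ≡ 217 (mod 733)
217^2 = (217^1)^2 ≡ 217^2 = 47089 ≡ 177 (mod 733)
217^4 = (217^2)^2 ≡ 177^2 = 31329 ≡ 543 (mod 733)
217^8 = (217^4)^2 ≡ 543^2 = 294849 ≡ 183 (mod 733)
217^16 = (217^8)^2 ≡ 183^2 = 33489 ≡ 504 (mod 733)
217^32 = (217^16)^2 ≡ 504^2 = 254016 ≡ 398 (mod 733)
217^43 = 217^32 · 217^8 · 217^2 · 217^1 ≡ 398 · 183 · 177 · 217 ≡ 533 (mod 733).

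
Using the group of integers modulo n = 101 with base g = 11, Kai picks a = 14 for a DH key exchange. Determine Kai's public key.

33

Public value = 11^14 (mod 101).
11^1 ≡ 11 (mod 101)
11^2 = (11^1)^2 ≡ 11^2 = 121 ≡ 20 (mod 101)
11^4 = (11^2)^2 ≡ 20^2 = 400 ≡ 97 (mod 101)
11^8 = (11^4)^2 ≡ 97^2 = 9409 ≡ 16 (mod 101)
11^14 = 11^8 · 11^4 · 11^2 ≡ 16 · 97 · 20 ≡ 33 (mod 101).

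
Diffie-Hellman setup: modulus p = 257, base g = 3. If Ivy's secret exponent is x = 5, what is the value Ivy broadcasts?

243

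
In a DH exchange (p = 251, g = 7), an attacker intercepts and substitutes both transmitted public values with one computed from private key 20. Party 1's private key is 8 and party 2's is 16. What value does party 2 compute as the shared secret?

249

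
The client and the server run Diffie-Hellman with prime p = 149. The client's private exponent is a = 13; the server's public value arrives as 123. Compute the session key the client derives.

127

Shared key K = 123^13 mod 149.
123^1 ≡ 123 (mod 149)
123^2 = (123^1)^2 ≡ 123^2 = 15129 ≡ 80 (mod 149)
123^4 = (123^2)^2 ≡ 80^2 = 6400 ≡ 142 (mod 149)
123^8 = (123^4)^2 ≡ 142^2 = 20164 ≡ 49 (mod 149)
123^13 = 123^8 · 123^4 · 123^1 ≡ 49 · 142 · 123 ≡ 127 (mod 149).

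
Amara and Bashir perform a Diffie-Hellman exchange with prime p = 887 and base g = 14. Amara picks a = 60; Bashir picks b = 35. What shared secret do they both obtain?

325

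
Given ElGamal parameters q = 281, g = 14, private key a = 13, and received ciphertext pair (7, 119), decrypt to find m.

57

Shared mask s = c₁^a mod q = 7^13 mod 281.
7^1 ≡ 7 (mod 281)
7^2 = (7^1)^2 ≡ 7^2 = 49 ≡ 49 (mod 281)
7^4 = (7^2)^2 ≡ 49^2 = 2401 ≡ 153 (mod 281)
7^8 = (7^4)^2 ≡ 153^2 = 23409 ≡ 86 (mod 281)
7^13 = 7^8 · 7^4 · 7^1 ≡ 86 · 153 · 7 ≡ 219 (mod 281).
So s = 219; s⁻¹ ≡ 213 (mod 281).
m = c₂ · s⁻¹ mod 281 = 119 · 213 mod 281 = 57.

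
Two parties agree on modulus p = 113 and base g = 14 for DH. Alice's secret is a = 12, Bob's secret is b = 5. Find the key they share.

109

Alice sends A = g^a mod p = 14^12 mod 113.
14^1 ≡ 14 (mod 113)
14^2 = (14^1)^2 ≡ 14^2 = 196 ≡ 83 (mod 113)
14^4 = (14^2)^2 ≡ 83^2 = 6889 ≡ 109 (mod 113)
14^8 = (14^4)^2 ≡ 109^2 = 11881 ≡ 16 (mod 113)
14^12 = 14^8 · 14^4 ≡ 16 · 109 ≡ 49 (mod 113).
So A = 49. Bob then computes K = A^b mod p = 49^5 mod 113.
49^1 ≡ 49 (mod 113)
49^2 = (49^1)^2 ≡ 49^2 = 2401 ≡ 28 (mod 113)
49^4 = (49^2)^2 ≡ 28^2 = 784 ≡ 106 (mod 113)
49^5 = 49^4 · 49^1 ≡ 106 · 49 ≡ 109 (mod 113).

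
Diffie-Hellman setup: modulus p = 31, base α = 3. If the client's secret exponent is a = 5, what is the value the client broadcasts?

Public value = 3^5 mod 31.
3^1 ≡ 3 (mod 31)
3^2 = (3^1)^2 ≡ 3^2 = 9 ≡ 9 (mod 31)
3^4 = (3^2)^2 ≡ 9^2 = 81 ≡ 19 (mod 31)
3^5 = 3^4 · 3^1 ≡ 19 · 3 ≡ 26 (mod 31).

26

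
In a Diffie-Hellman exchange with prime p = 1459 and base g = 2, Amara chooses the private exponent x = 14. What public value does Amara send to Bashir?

335

Public value = 2^14 mod 1459.
2^1 ≡ 2 (mod 1459)
2^2 = (2^1)^2 ≡ 2^2 = 4 ≡ 4 (mod 1459)
2^4 = (2^2)^2 ≡ 4^2 = 16 ≡ 16 (mod 1459)
2^8 = (2^4)^2 ≡ 16^2 = 256 ≡ 256 (mod 1459)
2^14 = 2^8 · 2^4 · 2^2 ≡ 256 · 16 · 4 ≡ 335 (mod 1459).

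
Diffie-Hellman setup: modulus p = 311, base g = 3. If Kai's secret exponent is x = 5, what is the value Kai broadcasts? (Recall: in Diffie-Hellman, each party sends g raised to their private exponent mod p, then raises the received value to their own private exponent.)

243

Public value = 3^5 mod 311.
3^1 ≡ 3 (mod 311)
3^2 = (3^1)^2 ≡ 3^2 = 9 ≡ 9 (mod 311)
3^4 = (3^2)^2 ≡ 9^2 = 81 ≡ 81 (mod 311)
3^5 = 3^4 · 3^1 ≡ 81 · 3 ≡ 243 (mod 311).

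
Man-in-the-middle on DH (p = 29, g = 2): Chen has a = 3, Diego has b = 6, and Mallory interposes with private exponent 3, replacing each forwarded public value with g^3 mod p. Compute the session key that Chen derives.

19

Chen receives Mallory's public value M = 2^3 mod 29 instead of the honest one.
2^1 ≡ 2 (mod 29)
2^2 = (2^1)^2 ≡ 2^2 = 4 ≡ 4 (mod 29)
2^3 = 2^2 · 2^1 ≡ 4 · 2 ≡ 8 (mod 29).
So M = 8. Chen computes K = M^3 mod 29.
8^1 ≡ 8 (mod 29)
8^2 = (8^1)^2 ≡ 8^2 = 64 ≡ 6 (mod 29)
8^3 = 8^2 · 8^1 ≡ 6 · 8 ≡ 19 (mod 29).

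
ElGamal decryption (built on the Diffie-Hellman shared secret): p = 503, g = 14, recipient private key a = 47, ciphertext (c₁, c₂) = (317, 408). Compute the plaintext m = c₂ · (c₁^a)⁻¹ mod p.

Shared mask s = c₁^a mod p = 317^47 mod 503.
317^1 ≡ 317 (mod 503)
317^2 = (317^1)^2 ≡ 317^2 = 100489 ≡ 392 (mod 503)
317^4 = (317^2)^2 ≡ 392^2 = 153664 ≡ 249 (mod 503)
317^8 = (317^4)^2 ≡ 249^2 = 62001 ≡ 132 (mod 503)
317^16 = (317^8)^2 ≡ 132^2 = 17424 ≡ 322 (mod 503)
317^32 = (317^16)^2 ≡ 322^2 = 103684 ≡ 66 (mod 503)
317^47 = 317^32 · 317^8 · 317^4 · 317^2 · 317^1 ≡ 66 · 132 · 249 · 392 · 317 ≡ 48 (mod 503).
So s = 48; s⁻¹ ≡ 262 (mod 503).
m = c₂ · s⁻¹ mod 503 = 408 · 262 mod 503 = 260.

260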